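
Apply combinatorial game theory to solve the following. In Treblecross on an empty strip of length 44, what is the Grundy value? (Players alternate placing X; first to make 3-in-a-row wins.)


Treblecross: place X on empty cells; 3-in-a-row wins.
Playing within two cells of an existing X lets the opponent win at once, so sensible play treats the cells i-2..i+2 around each X as dead. The player left with no safe cell loses, so this is a normal-play take-away game on strips of safe cells.
Placing X at cell i (0-indexed) of a strip of k safe cells leaves independent strips of sizes max(0, i-2) and max(0, k-i-3). Hence G(k) = mex{ G(max(0,i-2)) XOR G(max(0,k-i-3)) : 0 <= i < k }, with G(0) = 0.
G(1): splits (0,0):0^0=0 -> mex({0}) = 1
G(2): splits (0,0):0^0=0 -> mex({0}) = 1
G(3): splits (0,0):0^0=0 -> mex({0}) = 1
G(4): splits (0,1):0^1=1 (0,0):0^0=0 -> mex({0, 1}) = 2
G(5): splits (0,2):0^1=1 (0,1):0^1=1 (0,0):0^0=0 -> mex({0, 1}) = 2
G(6) = mex({1}) = 0
G(7) = mex({0, 1, 2}) = 3
G(8) = mex({0, 1, 2}) = 3
G(9) = mex({0, 2}) = 1
G(10) = mex({0, 2, 3}) = 1
G(11) = mex({0, 3}) = 1
G(12) = mex({1, 3}) = 0
G(13) = mex({0, 1, 2, 3}) = 4
G(14) = mex({0, 1, 2}) = 3
G(15) = mex({0, 1, 2}) = 3
G(16) = mex({0, 1, 2, 4}) = 3
G(17) = mex({0, 1, 3, 4}) = 2
G(18) = mex({0, 1, 3, 4}) = 2
G(19) = mex({0, 1, 3, 5}) = 2
G(20) = mex({0, 1, 2, 3, 5}) = 4
G(21) = mex({0, 1, 2, 3, 5}) = 4
G(22) = mex({1, 2, 6}) = 0
G(23) = mex({0, 1, 2, 3, 4, 6}) = 5
G(24) = mex({0, 1, 2, 3, 4}) = 5
G(25) = mex({0, 1, 3, 4, 7}) = 2
G(26) = mex({0, 1, 3, 4, 5, 7}) = 2
G(27) = mex({0, 1, 3, 5}) = 2
G(28) = mex({0, 1, 2, 5}) = 3
G(29) = mex({0, 1, 2, 4, 5, 6}) = 3
G(30) = mex({1, 2, 4, 6}) = 0
G(31) = mex({0, 1, 2, 3, 4, 6}) = 5
G(32) = mex({1, 2, 3, 4, 7}) = 0
G(33) = mex({0, 3, 7}) = 1
G(34) = mex({0, 2, 3, 5, 7}) = 1
G(35) = mex({0, 2, 3, 5, 6}) = 1
G(36) = mex({0, 1, 2, 5, 6}) = 3
G(37) = mex({0, 1, 2, 4, 5, 6}) = 3
G(38) = mex({0, 1, 2, 4}) = 3
G(39) = mex({0, 1, 2, 3, 4, 7}) = 5
G(40) = mex({0, 1, 2, 3, 4, 5, 7}) = 6
G(41) = mex({0, 1, 2, 3, 5, 7}) = 4
G(42) = mex({0, 1, 2, 3, 5, 6, 7}) = 4
G(43) = mex({0, 2, 3, 5, 6}) = 1
G(44) = mex({1, 2, 3, 4, 5, 6}) = 0
Therefore G(44) = 0.

0


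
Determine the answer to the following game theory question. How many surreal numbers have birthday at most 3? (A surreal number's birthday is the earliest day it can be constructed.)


Day 0: {|} = 0 is born. Count = 1.
Day n: the number of surreal numbers born by day n is 2^(n+1) - 1.
By day 0: 2^1 - 1 = 1
By day 1: 2^2 - 1 = 3
By day 2: 2^3 - 1 = 7
By day 3: 2^4 - 1 = 15
By day 3: 15 surreal numbers.

15


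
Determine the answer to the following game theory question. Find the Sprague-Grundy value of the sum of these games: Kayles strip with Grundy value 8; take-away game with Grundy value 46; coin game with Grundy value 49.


By the Sprague-Grundy theorem, the Grundy value of a sum of games is the XOR of individual Grundy values.
Kayles strip: Grundy value = 8. Running XOR: 0 XOR 8 = 8
take-away game: Grundy value = 46. Running XOR: 8 XOR 46 = 38
coin game: Grundy value = 49. Running XOR: 38 XOR 49 = 23
The combined Grundy value is 23.

23


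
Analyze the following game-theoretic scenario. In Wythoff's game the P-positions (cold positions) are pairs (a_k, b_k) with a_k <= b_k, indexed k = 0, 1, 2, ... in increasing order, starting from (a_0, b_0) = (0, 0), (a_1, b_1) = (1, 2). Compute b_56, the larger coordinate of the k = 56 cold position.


By Wythoff's theorem, a_k = floor(k * phi) and b_k = floor(k * phi^2) = a_k + k, where phi = (1 + sqrt(5))/2 is the golden ratio.
phi = (1 + sqrt(5))/2 = 1.618034
phi^2 = phi + 1 = 2.618034
k = 56
k * phi^2 = 56 * 2.618034 = 146.609903
b_56 = floor(k * phi^2) = 146 (check: a_56 + k = 90 + 56 = 146)

146


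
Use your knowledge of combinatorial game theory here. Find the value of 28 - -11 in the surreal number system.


x = 28, y = -11
x - y = 28 - -11 = 39

39


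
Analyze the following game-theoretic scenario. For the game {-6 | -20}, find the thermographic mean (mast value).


Game = {-6 | -20}, a switch {a | b} with numbers a > b.
Its thermograph has left wall a - t and right wall b + t, which meet at t = (a - b)/2, where both equal (a + b)/2. So the mast (mean value) is at (a + b)/2.
Mean = (-6 + (-20))/2 = -26/2 = -13

-13


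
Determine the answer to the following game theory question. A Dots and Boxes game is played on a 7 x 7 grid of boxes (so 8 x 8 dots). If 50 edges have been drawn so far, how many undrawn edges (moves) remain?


Grid: 7 x 7 boxes, i.e. 8 rows and 8 columns of dots.
Horizontal edges: (rows + 1) * cols = 8 * 7 = 56
Vertical edges: rows * (cols + 1) = 7 * 8 = 56
Total edges: 56 + 56 = 112
Edges drawn: 50
Remaining: 112 - 50 = 62

62


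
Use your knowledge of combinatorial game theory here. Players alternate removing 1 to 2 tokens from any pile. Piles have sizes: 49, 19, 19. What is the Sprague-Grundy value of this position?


Subtraction set: {1, 2}
For this subtraction set, G(n) = n mod 3 (period = max + 1 = 3).
Pile 1 (size 49): G(49) = 49 mod 3 = 1
Pile 2 (size 19): G(19) = 19 mod 3 = 1
Pile 3 (size 19): G(19) = 19 mod 3 = 1
Total Grundy value = XOR of all: 1 XOR 1 XOR 1 = 1

1


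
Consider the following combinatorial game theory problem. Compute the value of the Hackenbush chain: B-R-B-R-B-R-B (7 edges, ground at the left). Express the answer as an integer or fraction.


Edges (from ground): B-R-B-R-B-R-B
By Berlekamp's sign-expansion rule, a Blue-Red Hackenbush stalk has the value of the surreal number whose sign sequence is the edge sequence with B -> + and R -> -.
Sign sequence: +-+-+-+
Trace the sign expansion in the surreal number tree, starting from 0:
Edge 1: B (sign +) -> bounds (0, +inf), value = 1
Edge 2: R (sign -) -> bounds (0, 1), value = 1/2
Edge 3: B (sign +) -> bounds (1/2, 1), value = 3/4
Edge 4: R (sign -) -> bounds (1/2, 3/4), value = 5/8
Edge 5: B (sign +) -> bounds (5/8, 3/4), value = 11/16
Edge 6: R (sign -) -> bounds (5/8, 11/16), value = 21/32
Edge 7: B (sign +) -> bounds (21/32, 11/16), value = 43/64
Game value = 43/64

43/64


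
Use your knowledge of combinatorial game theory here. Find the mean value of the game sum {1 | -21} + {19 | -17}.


G1 = {1 | -21}, G2 = {19 | -17}
Each is a switch {a | b} with numbers a > b; its mean value is (a + b)/2, and mean value is additive over game sums: m(G1 + G2) = m(G1) + m(G2).
Mean of G1 = (1 + (-21))/2 = -20/2 = -10
Mean of G2 = (19 + (-17))/2 = 2/2 = 1
Mean of G1 + G2 = -10 + 1 = -9

-9


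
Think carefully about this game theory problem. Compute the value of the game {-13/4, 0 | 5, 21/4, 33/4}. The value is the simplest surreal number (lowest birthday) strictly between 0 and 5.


Left options: {-13/4, 0}, max = 0
Right options: {5, 21/4, 33/4}, min = 5
All options are numbers and max(Left) < min(Right), so by the simplicity theorem the value is the simplest (earliest-born) number strictly between 0 and 5.
Integers 1 through 4 all lie strictly between 0 and 5.
Among integers, the simplest (lowest birthday = smallest |n|; 0 is born on day 0, +-n on day n) is 1.
No non-integer in the interval can be simpler: if x is a non-integer in the interval, then floor(x) or ceil(x) also lies in the interval (the interval contains an integer), and both are proper prefixes of x's sign expansion, i.e. born earlier. So the game value is 1.
Game value = 1

1


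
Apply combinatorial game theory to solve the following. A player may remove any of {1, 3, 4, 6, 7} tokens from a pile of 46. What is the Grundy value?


The subtraction set is S = {1, 3, 4, 6, 7}.
G(k) = mex{ G(k - s) : s in S, s <= k }. We compute iteratively: G(0) = 0.
G(1) = mex({0}) = 1
G(2) = mex({1}) = 0
G(3) = mex({0}) = 1
G(4) = mex({0, 1}) = 2
G(5) = mex({0, 1, 2}) = 3
G(6) = mex({0, 1, 3}) = 2
G(7) = mex({0, 1, 2}) = 3
G(8) = mex({0, 1, 2, 3}) = 4
G(9) = mex({0, 1, 2, 3, 4}) = 5
G(10) = mex({1, 2, 3, 5}) = 0
G(11) = mex({0, 2, 3, 4}) = 1
G(12) = mex({1, 2, 3, 4, 5}) = 0
G(13) = mex({0, 2, 3, 5}) = 1
G(14) = mex({0, 1, 3, 4}) = 2
G(15) = mex({0, 1, 2, 4, 5}) = 3
G(16) = mex({0, 1, 3, 5}) = 2
Observe that G(10)..G(16) = 0, 1, 0, 1, 2, 3, 2 repeats G(0)..G(6) = 0, 1, 0, 1, 2, 3, 2.
For k >= max(S) = 7, G(k) is determined by the previous 7 values G(k-7)..G(k-1); a window of 7 consecutive values has recurred shifted by 10, so by induction G(k + 10) = G(k) for all k >= 0: the sequence is periodic from the start with period 10.
One period: G(0..9) = 0, 1, 0, 1, 2, 3, 2, 3, 4, 5.
46 mod 10 = 6, so G(46) = G(6) = 2.

2


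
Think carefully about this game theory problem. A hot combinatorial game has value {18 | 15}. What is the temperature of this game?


The game is {18 | 15}, a switch {a | b} with numbers a > b.
Cooling {a | b} by t gives {a - t | b + t}, which stops being hot when a - t = b + t, i.e. at t = (a - b)/2. So the temperature of a switch is (a - b)/2.
Temperature = (Left option - Right option) / 2
= (18 - (15)) / 2
= 3 / 2
= 3/2

3/2


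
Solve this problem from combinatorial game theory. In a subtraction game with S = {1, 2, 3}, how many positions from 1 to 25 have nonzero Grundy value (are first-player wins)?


Subtraction set S = {1, 2, 3}, so G(n) = n mod 4.
G(n) = 0 when n is a multiple of 4.
Multiples of 4 in [1, 25]: 6
N-positions (nonzero Grundy) = 25 - 6 = 19

19


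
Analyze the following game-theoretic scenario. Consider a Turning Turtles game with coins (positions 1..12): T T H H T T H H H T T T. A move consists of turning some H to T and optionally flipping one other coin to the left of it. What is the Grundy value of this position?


Coins: T T H H T T H H H T T T
Key fact: a single head at position k behaves exactly like a Nim heap of size k (turning it to T and optionally flipping a coin at j < k corresponds to moving the heap from k to j, or to 0), and heads combine as a disjunctive sum (two heads at the same place would cancel, matching j XOR j = 0). So the Nim-value is the XOR of the 1-indexed positions of the heads.
Face-up positions (1-indexed): [3, 4, 7, 8, 9]
XOR 0 with 3: 0 XOR 3 = 3
XOR 3 with 4: 3 XOR 4 = 7
XOR 7 with 7: 7 XOR 7 = 0
XOR 0 with 8: 0 XOR 8 = 8
XOR 8 with 9: 8 XOR 9 = 1
Nim-value = 1

1


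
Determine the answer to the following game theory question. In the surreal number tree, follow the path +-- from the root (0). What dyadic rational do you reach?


Sign expansion: +--
Rule: track bounds (lo, hi), initially (-inf, +inf). On '+', the current value becomes lo and we move to the simplest number in (value, hi): value + 1 if hi = +inf, otherwise the midpoint (value + hi)/2. On '-', the current value becomes hi and we move to value - 1 if lo = -inf, otherwise the midpoint (lo + value)/2.
Start at 0.
Step 1: sign = +, move right. Bounds: (0, +inf). Value = 1
Step 2: sign = -, move left. Bounds: (0, 1). Value = 1/2
Step 3: sign = -, move left. Bounds: (0, 1/2). Value = 1/4
The surreal number with sign expansion +-- is 1/4.

1/4


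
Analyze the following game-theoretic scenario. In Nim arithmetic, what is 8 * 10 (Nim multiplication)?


Nim multiplication is bilinear over XOR: (u XOR v) * w = (u*w) XOR (v*w).
So we split each operand into its bit components and XOR the pairwise Nim products.
8 = 8 (as XOR of powers of 2).
10 = 2 + 8 (as XOR of powers of 2).
Using the standard Nim-product table on single bits:
  2*2 = 3,   2*4 = 8,   2*8 = 12,
  4*4 = 6,   4*8 = 11,  8*8 = 13,
and  1*x = x (identity), k*l = l*k (commutative).
Pairwise Nim products:
  8 * 2 = 12
  8 * 8 = 13
XOR them: 12 XOR 13 = 1.
Result: 8 * 10 = 1 (in Nim).

1


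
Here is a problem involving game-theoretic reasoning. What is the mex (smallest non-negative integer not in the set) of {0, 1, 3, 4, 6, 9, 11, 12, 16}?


Set = {0, 1, 3, 4, 6, 9, 11, 12, 16}
0 is in the set.
1 is in the set.
2 is NOT in the set. This is the mex.
mex = 2

2


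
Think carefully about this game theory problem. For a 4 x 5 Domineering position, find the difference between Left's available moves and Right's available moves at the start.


Board is 4 x 5 (rows x cols).
Left (vertical) placements: (rows-1) * cols = 3 * 5 = 15
Right (horizontal) placements: rows * (cols-1) = 4 * 4 = 16
Advantage = Left - Right = 15 - 16 = -1

-1


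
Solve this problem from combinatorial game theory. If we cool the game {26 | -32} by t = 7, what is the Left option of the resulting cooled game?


Original game: {26 | -32} (a switch {a | b} with a > b).
Cooling by t (for t below the temperature (a - b)/2 = 29) taxes each move by t: {a | b} cooled by t is {a - t | b + t}.
Cooling amount: t = 7
Cooled Left option: 26 - 7 = 19
Cooled Right option: -32 + 7 = -25
Cooled game: {19 | -25}
Left option = 19

19


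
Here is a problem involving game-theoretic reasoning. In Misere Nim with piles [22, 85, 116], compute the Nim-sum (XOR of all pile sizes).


We need the XOR (exclusive or) of all pile sizes.
After XOR-ing pile 1 (size 22): 0 XOR 22 = 22
After XOR-ing pile 2 (size 85): 22 XOR 85 = 67
After XOR-ing pile 3 (size 116): 67 XOR 116 = 55
The Nim-value of this position is 55.

55


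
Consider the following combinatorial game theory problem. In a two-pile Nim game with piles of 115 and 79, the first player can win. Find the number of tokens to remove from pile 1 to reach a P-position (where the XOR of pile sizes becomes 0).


Piles: 115 and 79
Current XOR: 115 XOR 79 = 60 (non-zero, so this is an N-position).
To make the XOR zero, we need to find a move that balances the piles.
For pile 1 (size 115): target = 115 XOR 60 = 79
We reduce pile 1 from 115 to 79.
Tokens removed: 115 - 79 = 36
Verification: 79 XOR 79 = 0

36


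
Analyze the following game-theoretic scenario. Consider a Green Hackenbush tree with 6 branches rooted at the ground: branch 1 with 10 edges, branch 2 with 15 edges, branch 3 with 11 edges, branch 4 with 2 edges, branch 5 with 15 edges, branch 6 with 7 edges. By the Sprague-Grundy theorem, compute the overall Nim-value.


The tree has 6 branches from the ground vertex.
In Green Hackenbush, the Nim-value of a simple path of length k is k.
Branch 1: length 10, Nim-value = 10
Branch 2: length 15, Nim-value = 15
Branch 3: length 11, Nim-value = 11
Branch 4: length 2, Nim-value = 2
Branch 5: length 15, Nim-value = 15
Branch 6: length 7, Nim-value = 7
Total Nim-value = XOR of all branch values:
0 XOR 10 = 10
10 XOR 15 = 5
5 XOR 11 = 14
14 XOR 2 = 12
12 XOR 15 = 3
3 XOR 7 = 4
Nim-value of the tree = 4

4


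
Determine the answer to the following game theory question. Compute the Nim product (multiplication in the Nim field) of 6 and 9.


Nim multiplication is bilinear over XOR: (u XOR v) * w = (u*w) XOR (v*w).
So we split each operand into its bit components and XOR the pairwise Nim products.
6 = 2 + 4 (as XOR of powers of 2).
9 = 1 + 8 (as XOR of powers of 2).
Using the standard Nim-product table on single bits:
  2*2 = 3,   2*4 = 8,   2*8 = 12,
  4*4 = 6,   4*8 = 11,  8*8 = 13,
and  1*x = x (identity), k*l = l*k (commutative).
Pairwise Nim products:
  2 * 1 = 2
  2 * 8 = 12
  4 * 1 = 4
  4 * 8 = 11
XOR them: 2 XOR 12 XOR 4 XOR 11 = 1.
Result: 6 * 9 = 1 (in Nim).

1


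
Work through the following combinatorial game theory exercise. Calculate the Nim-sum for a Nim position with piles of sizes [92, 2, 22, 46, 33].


We need the XOR (exclusive or) of all pile sizes.
After XOR-ing pile 1 (size 92): 0 XOR 92 = 92
After XOR-ing pile 2 (size 2): 92 XOR 2 = 94
After XOR-ing pile 3 (size 22): 94 XOR 22 = 72
After XOR-ing pile 4 (size 46): 72 XOR 46 = 102
After XOR-ing pile 5 (size 33): 102 XOR 33 = 71
The Nim-value of this position is 71.

71


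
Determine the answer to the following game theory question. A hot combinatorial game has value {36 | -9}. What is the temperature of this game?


The game is {36 | -9}, a switch {a | b} with numbers a > b.
Cooling {a | b} by t gives {a - t | b + t}, which stops being hot when a - t = b + t, i.e. at t = (a - b)/2. So the temperature of a switch is (a - b)/2.
Temperature = (Left option - Right option) / 2
= (36 - (-9)) / 2
= 45 / 2
= 45/2

45/2


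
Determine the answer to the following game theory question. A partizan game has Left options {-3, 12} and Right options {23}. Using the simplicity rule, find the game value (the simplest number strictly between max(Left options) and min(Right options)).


Left options: {-3, 12}, max = 12
Right options: {23}, min = 23
All options are numbers and max(Left) < min(Right), so by the simplicity theorem the value is the simplest (earliest-born) number strictly between 12 and 23.
Integers 13 through 22 all lie strictly between 12 and 23.
Among integers, the simplest (lowest birthday = smallest |n|; 0 is born on day 0, +-n on day n) is 13.
No non-integer in the interval can be simpler: if x is a non-integer in the interval, then floor(x) or ceil(x) also lies in the interval (the interval contains an integer), and both are proper prefixes of x's sign expansion, i.e. born earlier. So the game value is 13.
Game value = 13

13


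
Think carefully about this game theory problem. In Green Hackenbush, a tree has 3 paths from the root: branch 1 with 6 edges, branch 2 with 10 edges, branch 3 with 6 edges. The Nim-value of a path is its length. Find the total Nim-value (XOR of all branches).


The tree has 3 branches from the ground vertex.
In Green Hackenbush, the Nim-value of a simple path of length k is k.
Branch 1: length 6, Nim-value = 6
Branch 2: length 10, Nim-value = 10
Branch 3: length 6, Nim-value = 6
Total Nim-value = XOR of all branch values:
0 XOR 6 = 6
6 XOR 10 = 12
12 XOR 6 = 10
Nim-value of the tree = 10

10


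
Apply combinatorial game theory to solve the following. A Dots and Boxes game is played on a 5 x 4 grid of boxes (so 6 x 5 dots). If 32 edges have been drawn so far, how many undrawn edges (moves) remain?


Grid: 5 x 4 boxes, i.e. 6 rows and 5 columns of dots.
Horizontal edges: (rows + 1) * cols = 6 * 4 = 24
Vertical edges: rows * (cols + 1) = 5 * 5 = 25
Total edges: 24 + 25 = 49
Edges drawn: 32
Remaining: 49 - 32 = 17

17


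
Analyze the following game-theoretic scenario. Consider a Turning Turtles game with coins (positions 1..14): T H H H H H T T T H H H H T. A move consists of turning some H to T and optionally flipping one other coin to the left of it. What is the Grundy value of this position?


Coins: T H H H H H T T T H H H H T
Key fact: a single head at position k behaves exactly like a Nim heap of size k (turning it to T and optionally flipping a coin at j < k corresponds to moving the heap from k to j, or to 0), and heads combine as a disjunctive sum (two heads at the same place would cancel, matching j XOR j = 0). So the Nim-value is the XOR of the 1-indexed positions of the heads.
Face-up positions (1-indexed): [2, 3, 4, 5, 6, 10, 11, 12, 13]
XOR 0 with 2: 0 XOR 2 = 2
XOR 2 with 3: 2 XOR 3 = 1
XOR 1 with 4: 1 XOR 4 = 5
XOR 5 with 5: 5 XOR 5 = 0
XOR 0 with 6: 0 XOR 6 = 6
XOR 6 with 10: 6 XOR 10 = 12
XOR 12 with 11: 12 XOR 11 = 7
XOR 7 with 12: 7 XOR 12 = 11
XOR 11 with 13: 11 XOR 13 = 6
Nim-value = 6

6


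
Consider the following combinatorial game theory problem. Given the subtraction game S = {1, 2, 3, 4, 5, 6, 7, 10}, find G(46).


The subtraction set is S = {1, 2, 3, 4, 5, 6, 7, 10}.
G(k) = mex{ G(k - s) : s in S, s <= k }. We compute iteratively: G(0) = 0.
G(1) = mex({0}) = 1
G(2) = mex({0, 1}) = 2
G(3) = mex({0, 1, 2}) = 3
G(4) = mex({0, 1, 2, 3}) = 4
G(5) = mex({0, 1, 2, 3, 4}) = 5
G(6) = mex({0, 1, 2, 3, 4, 5}) = 6
G(7) = mex({0, 1, 2, 3, 4, 5, 6}) = 7
G(8) = mex({1, 2, 3, 4, 5, 6, 7}) = 0
G(9) = mex({0, 2, 3, 4, 5, 6, 7}) = 1
G(10) = mex({0, 1, 3, 4, 5, 6, 7}) = 2
G(11) = mex({0, 1, 2, 4, 5, 6, 7}) = 3
G(12) = mex({0, 1, 2, 3, 5, 6, 7}) = 4
G(13) = mex({0, 1, 2, 3, 4, 6, 7}) = 5
G(14) = mex({0, 1, 2, 3, 4, 5, 7}) = 6
G(15) = mex({0, 1, 2, 3, 4, 5, 6}) = 7
G(16) = mex({1, 2, 3, 4, 5, 6, 7}) = 0
G(17) = mex({0, 2, 3, 4, 5, 6, 7}) = 1
Observe that G(8)..G(17) = 0, 1, 2, 3, 4, 5, 6, 7, 0, 1 repeats G(0)..G(9) = 0, 1, 2, 3, 4, 5, 6, 7, 0, 1.
For k >= max(S) = 10, G(k) is determined by the previous 10 values G(k-10)..G(k-1); a window of 10 consecutive values has recurred shifted by 8, so by induction G(k + 8) = G(k) for all k >= 0: the sequence is periodic from the start with period 8.
One period: G(0..7) = 0, 1, 2, 3, 4, 5, 6, 7.
46 mod 8 = 6, so G(46) = G(6) = 6.

6


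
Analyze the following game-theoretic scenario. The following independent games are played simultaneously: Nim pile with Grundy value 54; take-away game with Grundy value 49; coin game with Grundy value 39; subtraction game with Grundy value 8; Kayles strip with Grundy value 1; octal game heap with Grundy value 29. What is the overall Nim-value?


By the Sprague-Grundy theorem, the Grundy value of a sum of games is the XOR of individual Grundy values.
Nim pile: Grundy value = 54. Running XOR: 0 XOR 54 = 54
take-away game: Grundy value = 49. Running XOR: 54 XOR 49 = 7
coin game: Grundy value = 39. Running XOR: 7 XOR 39 = 32
subtraction game: Grundy value = 8. Running XOR: 32 XOR 8 = 40
Kayles strip: Grundy value = 1. Running XOR: 40 XOR 1 = 41
octal game heap: Grundy value = 29. Running XOR: 41 XOR 29 = 52
The combined Grundy value is 52.

52


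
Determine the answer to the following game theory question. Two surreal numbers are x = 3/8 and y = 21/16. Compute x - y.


x = 3/8, y = 21/16
Converting to common denominator: 16
x = 6/16, y = 21/16
x - y = 3/8 - 21/16 = -15/16

-15/16


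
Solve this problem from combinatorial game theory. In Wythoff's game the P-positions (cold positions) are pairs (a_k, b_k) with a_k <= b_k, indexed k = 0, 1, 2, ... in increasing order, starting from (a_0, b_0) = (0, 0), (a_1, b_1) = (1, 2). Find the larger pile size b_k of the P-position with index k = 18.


By Wythoff's theorem, a_k = floor(k * phi) and b_k = floor(k * phi^2) = a_k + k, where phi = (1 + sqrt(5))/2 is the golden ratio.
phi = (1 + sqrt(5))/2 = 1.618034
phi^2 = phi + 1 = 2.618034
k = 18
k * phi^2 = 18 * 2.618034 = 47.124612
b_18 = floor(k * phi^2) = 47 (check: a_18 + k = 29 + 18 = 47)

47


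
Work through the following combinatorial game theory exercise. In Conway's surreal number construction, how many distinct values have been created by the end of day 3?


Day 0: {|} = 0 is born. Count = 1.
Day n: the number of surreal numbers born by day n is 2^(n+1) - 1.
By day 0: 2^1 - 1 = 1
By day 1: 2^2 - 1 = 3
By day 2: 2^3 - 1 = 7
By day 3: 2^4 - 1 = 15
By day 3: 15 surreal numbers.

15


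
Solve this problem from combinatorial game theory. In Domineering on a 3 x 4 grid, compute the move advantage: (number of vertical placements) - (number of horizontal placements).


Board is 3 x 4 (rows x cols).
Left (vertical) placements: (rows-1) * cols = 2 * 4 = 8
Right (horizontal) placements: rows * (cols-1) = 3 * 3 = 9
Advantage = Left - Right = 8 - 9 = -1

-1


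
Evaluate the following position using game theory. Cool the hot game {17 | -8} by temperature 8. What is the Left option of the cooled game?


Original game: {17 | -8} (a switch {a | b} with a > b).
Cooling by t (for t below the temperature (a - b)/2 = 25/2) taxes each move by t: {a | b} cooled by t is {a - t | b + t}.
Cooling amount: t = 8
Cooled Left option: 17 - 8 = 9
Cooled Right option: -8 + 8 = 0
Cooled game: {9 | 0}
Left option = 9

9


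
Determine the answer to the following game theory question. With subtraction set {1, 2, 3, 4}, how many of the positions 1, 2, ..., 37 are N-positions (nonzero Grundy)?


Subtraction set S = {1, 2, 3, 4}, so G(n) = n mod 5.
G(n) = 0 when n is a multiple of 5.
Multiples of 5 in [1, 37]: 7
N-positions (nonzero Grundy) = 37 - 7 = 30

30


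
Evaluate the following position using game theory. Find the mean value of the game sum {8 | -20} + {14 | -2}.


G1 = {8 | -20}, G2 = {14 | -2}
Each is a switch {a | b} with numbers a > b; its mean value is (a + b)/2, and mean value is additive over game sums: m(G1 + G2) = m(G1) + m(G2).
Mean of G1 = (8 + (-20))/2 = -12/2 = -6
Mean of G2 = (14 + (-2))/2 = 12/2 = 6
Mean of G1 + G2 = -6 + 6 = 0

0


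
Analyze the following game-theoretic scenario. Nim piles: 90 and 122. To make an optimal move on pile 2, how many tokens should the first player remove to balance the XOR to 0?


Piles: 90 and 122
Current XOR: 90 XOR 122 = 32 (non-zero, so this is an N-position).
To make the XOR zero, we need to find a move that balances the piles.
For pile 2 (size 122): target = 122 XOR 32 = 90
We reduce pile 2 from 122 to 90.
Tokens removed: 122 - 90 = 32
Verification: 90 XOR 90 = 0

32


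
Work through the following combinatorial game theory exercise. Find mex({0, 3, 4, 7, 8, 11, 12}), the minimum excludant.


Set = {0, 3, 4, 7, 8, 11, 12}
0 is in the set.
1 is NOT in the set. This is the mex.
mex = 1

1


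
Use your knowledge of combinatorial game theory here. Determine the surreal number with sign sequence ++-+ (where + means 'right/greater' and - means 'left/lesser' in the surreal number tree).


Sign expansion: ++-+
Rule: track bounds (lo, hi), initially (-inf, +inf). On '+', the current value becomes lo and we move to the simplest number in (value, hi): value + 1 if hi = +inf, otherwise the midpoint (value + hi)/2. On '-', the current value becomes hi and we move to value - 1 if lo = -inf, otherwise the midpoint (lo + value)/2.
Start at 0.
Step 1: sign = +, move right. Bounds: (0, +inf). Value = 1
Step 2: sign = +, move right. Bounds: (1, +inf). Value = 2
Step 3: sign = -, move left. Bounds: (1, 2). Value = 3/2
Step 4: sign = +, move right. Bounds: (3/2, 2). Value = 7/4
The surreal number with sign expansion ++-+ is 7/4.

7/4


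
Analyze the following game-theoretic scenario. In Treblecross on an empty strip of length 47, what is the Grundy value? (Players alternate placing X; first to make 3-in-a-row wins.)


Treblecross: place X on empty cells; 3-in-a-row wins.
Playing within two cells of an existing X lets the opponent win at once, so sensible play treats the cells i-2..i+2 around each X as dead. The player left with no safe cell loses, so this is a normal-play take-away game on strips of safe cells.
Placing X at cell i (0-indexed) of a strip of k safe cells leaves independent strips of sizes max(0, i-2) and max(0, k-i-3). Hence G(k) = mex{ G(max(0,i-2)) XOR G(max(0,k-i-3)) : 0 <= i < k }, with G(0) = 0.
G(1): splits (0,0):0^0=0 -> mex({0}) = 1
G(2): splits (0,0):0^0=0 -> mex({0}) = 1
G(3): splits (0,0):0^0=0 -> mex({0}) = 1
G(4): splits (0,1):0^1=1 (0,0):0^0=0 -> mex({0, 1}) = 2
G(5): splits (0,2):0^1=1 (0,1):0^1=1 (0,0):0^0=0 -> mex({0, 1}) = 2
G(6) = mex({1}) = 0
G(7) = mex({0, 1, 2}) = 3
G(8) = mex({0, 1, 2}) = 3
G(9) = mex({0, 2}) = 1
G(10) = mex({0, 2, 3}) = 1
G(11) = mex({0, 3}) = 1
G(12) = mex({1, 3}) = 0
G(13) = mex({0, 1, 2, 3}) = 4
G(14) = mex({0, 1, 2}) = 3
G(15) = mex({0, 1, 2}) = 3
G(16) = mex({0, 1, 2, 4}) = 3
G(17) = mex({0, 1, 3, 4}) = 2
G(18) = mex({0, 1, 3, 4}) = 2
G(19) = mex({0, 1, 3, 5}) = 2
G(20) = mex({0, 1, 2, 3, 5}) = 4
G(21) = mex({0, 1, 2, 3, 5}) = 4
G(22) = mex({1, 2, 6}) = 0
G(23) = mex({0, 1, 2, 3, 4, 6}) = 5
G(24) = mex({0, 1, 2, 3, 4}) = 5
G(25) = mex({0, 1, 3, 4, 7}) = 2
G(26) = mex({0, 1, 3, 4, 5, 7}) = 2
G(27) = mex({0, 1, 3, 5}) = 2
G(28) = mex({0, 1, 2, 5}) = 3
G(29) = mex({0, 1, 2, 4, 5, 6}) = 3
G(30) = mex({1, 2, 4, 6}) = 0
G(31) = mex({0, 1, 2, 3, 4, 6}) = 5
G(32) = mex({1, 2, 3, 4, 7}) = 0
G(33) = mex({0, 3, 7}) = 1
G(34) = mex({0, 2, 3, 5, 7}) = 1
G(35) = mex({0, 2, 3, 5, 6}) = 1
G(36) = mex({0, 1, 2, 5, 6}) = 3
G(37) = mex({0, 1, 2, 4, 5, 6}) = 3
G(38) = mex({0, 1, 2, 4}) = 3
G(39) = mex({0, 1, 2, 3, 4, 7}) = 5
G(40) = mex({0, 1, 2, 3, 4, 5, 7}) = 6
G(41) = mex({0, 1, 2, 3, 5, 7}) = 4
G(42) = mex({0, 1, 2, 3, 5, 6, 7}) = 4
G(43) = mex({0, 2, 3, 5, 6}) = 1
G(44) = mex({1, 2, 3, 4, 5, 6}) = 0
G(45) = mex({0, 1, 2, 3, 4, 6, 7}) = 5
G(46) = mex({0, 1, 2, 3, 4, 7}) = 5
G(47) = mex({0, 1, 2, 3, 4, 5, 7}) = 6
Therefore G(47) = 6.

6


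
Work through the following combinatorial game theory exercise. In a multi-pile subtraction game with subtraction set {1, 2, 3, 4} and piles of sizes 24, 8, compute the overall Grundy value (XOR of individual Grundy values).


Subtraction set: {1, 2, 3, 4}
For this subtraction set, G(n) = n mod 5 (period = max + 1 = 5).
Pile 1 (size 24): G(24) = 24 mod 5 = 4
Pile 2 (size 8): G(8) = 8 mod 5 = 3
Total Grundy value = XOR of all: 4 XOR 3 = 7

7


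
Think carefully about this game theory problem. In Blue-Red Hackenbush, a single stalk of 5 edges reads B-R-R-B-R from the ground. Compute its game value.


Edges (from ground): B-R-R-B-R
By Berlekamp's sign-expansion rule, a Blue-Red Hackenbush stalk has the value of the surreal number whose sign sequence is the edge sequence with B -> + and R -> -.
Sign sequence: +--+-
Trace the sign expansion in the surreal number tree, starting from 0:
Edge 1: B (sign +) -> bounds (0, +inf), value = 1
Edge 2: R (sign -) -> bounds (0, 1), value = 1/2
Edge 3: R (sign -) -> bounds (0, 1/2), value = 1/4
Edge 4: B (sign +) -> bounds (1/4, 1/2), value = 3/8
Edge 5: R (sign -) -> bounds (1/4, 3/8), value = 5/16
Game value = 5/16

5/16


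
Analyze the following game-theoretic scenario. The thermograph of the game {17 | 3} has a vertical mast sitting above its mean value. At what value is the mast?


Game = {17 | 3}, a switch {a | b} with numbers a > b.
Its thermograph has left wall a - t and right wall b + t, which meet at t = (a - b)/2, where both equal (a + b)/2. So the mast (mean value) is at (a + b)/2.
Mean = (17 + (3))/2 = 20/2 = 10

10


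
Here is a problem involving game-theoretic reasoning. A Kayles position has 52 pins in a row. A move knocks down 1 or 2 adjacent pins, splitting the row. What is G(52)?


Kayles: a move removes 1 or 2 adjacent pins from a contiguous row.
Removing pins from a row of k leaves two independent rows (a, b) with a + b = k - 1 (one pin) or a + b = k - 2 (two pins); an end removal gives a = 0.
By Sprague-Grundy, G(k) = mex{ G(a) XOR G(b) } over all these splits. G(0) = 0.
G(1): splits (0,0):0^0=0 -> mex({0}) = 1
G(2): splits (0,1):0^1=1 (0,0):0^0=0 -> mex({0, 1}) = 2
G(3): splits (0,2):0^2=2 (1,1):1^1=0 (0,1):0^1=1 -> mex({0, 1, 2}) = 3
G(4): splits (0,3):0^3=3 (1,2):1^2=3 (0,2):0^2=2 (1,1):1^1=0 -> mex({0, 2, 3}) = 1
G(5): splits (0,4):0^1=1 (1,3):1^3=2 (2,2):2^2=0 (0,3):0^3=3 (1,2):1^2=3 -> mex({0, 1, 2, 3}) = 4
G(6) = mex({0, 1, 2, 4}) = 3
G(7) = mex({0, 1, 3, 4, 5}) = 2
G(8) = mex({0, 2, 3, 5, 6}) = 1
G(9) = mex({0, 1, 2, 3, 6, 7}) = 4
G(10) = mex({0, 1, 3, 4, 5, 7}) = 2
G(11) = mex({0, 1, 2, 3, 4, 5}) = 6
G(12) = mex({0, 1, 2, 3, 5, 6, 7}) = 4
G(13) = mex({0, 2, 3, 4, 6, 7}) = 1
G(14) = mex({0, 1, 4, 5, 6, 7}) = 2
G(15) = mex({0, 1, 2, 3, 4, 5, 6}) = 7
G(16) = mex({0, 2, 3, 5, 6, 7}) = 1
G(17) = mex({0, 1, 2, 3, 5, 6, 7}) = 4
G(18) = mex({0, 1, 2, 4, 5, 6}) = 3
G(19) = mex({0, 1, 3, 4, 5, 7}) = 2
G(20) = mex({0, 2, 3, 4, 5, 6, 7}) = 1
G(21) = mex({0, 1, 2, 3, 5, 6, 7}) = 4
G(22) = mex({0, 1, 2, 3, 4, 5, 7}) = 6
G(23) = mex({0, 1, 2, 3, 4, 5, 6}) = 7
G(24) = mex({0, 1, 2, 3, 5, 6, 7}) = 4
G(25) = mex({0, 2, 3, 4, 6, 7}) = 1
G(26) = mex({0, 1, 3, 4, 5, 6, 7}) = 2
G(27) = mex({0, 1, 2, 3, 4, 5, 6, 7}) = 8
G(28) = mex({0, 1, 2, 3, 4, 6, 7, 8}) = 5
G(29) = mex({0, 1, 2, 3, 5, 6, 7, 8, 9}) = 4
G(30) = mex({0, 1, 2, 3, 4, 5, 6, 9, 10}) = 7
G(31) = mex({0, 1, 3, 4, 5, 7, 10, 11}) = 2
G(32) = mex({0, 2, 3, 4, 5, 6, 7, 9, 11}) = 1
G(33) = mex({0, 1, 2, 3, 4, 5, 6, 7, 9, 12}) = 8
G(34) = mex({0, 1, 2, 3, 4, 5, 7, 8, 11, 12}) = 6
G(35) = mex({0, 1, 2, 3, 4, 5, 6, 8, 9, 10, 11}) = 7
G(36) = mex({0, 1, 2, 3, 5, 6, 7, 9, 10}) = 4
G(37) = mex({0, 2, 3, 4, 6, 7, 9, 10, 11, 12}) = 1
G(38) = mex({0, 1, 3, 4, 5, 6, 7, 9, 10, 11, 12}) = 2
G(39) = mex({0, 1, 2, 4, 5, 6, 7, 9, 10, 12, 14}) = 3
G(40) = mex({0, 2, 3, 4, 6, 7, 11, 12, 14}) = 1
G(41) = mex({0, 1, 2, 3, 5, 6, 7, 9, 10, 11, 12}) = 4
G(42) = mex({0, 1, 2, 3, 4, 5, 6, 9, 10}) = 7
G(43) = mex({0, 1, 3, 4, 5, 7, 9, 10, 12, 15}) = 2
G(44) = mex({0, 2, 3, 4, 5, 6, 7, 9, 10, 12, 15}) = 1
G(45) = mex({0, 1, 2, 3, 4, 5, 6, 7, 9, 10, 12, 14}) = 8
G(46) = mex({0, 1, 3, 4, 5, 7, 8, 11, 12, 14}) = 2
G(47) = mex({0, 1, 2, 3, 4, 5, 6, 8, 9, 10, 11, 12}) = 7
G(48) = mex({0, 1, 2, 3, 5, 6, 7, 9, 10}) = 4
G(49) = mex({0, 2, 3, 4, 6, 7, 9, 10, 11, 12, 15}) = 1
G(50) = mex({0, 1, 4, 5, 6, 7, 9, 11, 12, 14, 15}) = 2
G(51) = mex({0, 1, 2, 3, 4, 5, 6, 7, 9, 12, 14, 15}) = 8
G(52) = mex({0, 2, 3, 4, 5, 6, 7, 8, 11, 12, 15}) = 1
Therefore G(52) = 1.

1


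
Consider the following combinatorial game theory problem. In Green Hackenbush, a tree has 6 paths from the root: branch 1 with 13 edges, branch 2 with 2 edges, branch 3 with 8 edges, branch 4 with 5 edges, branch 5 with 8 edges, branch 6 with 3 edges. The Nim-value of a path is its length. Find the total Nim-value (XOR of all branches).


The tree has 6 branches from the ground vertex.
In Green Hackenbush, the Nim-value of a simple path of length k is k.
Branch 1: length 13, Nim-value = 13
Branch 2: length 2, Nim-value = 2
Branch 3: length 8, Nim-value = 8
Branch 4: length 5, Nim-value = 5
Branch 5: length 8, Nim-value = 8
Branch 6: length 3, Nim-value = 3
Total Nim-value = XOR of all branch values:
0 XOR 13 = 13
13 XOR 2 = 15
15 XOR 8 = 7
7 XOR 5 = 2
2 XOR 8 = 10
10 XOR 3 = 9
Nim-value of the tree = 9

9


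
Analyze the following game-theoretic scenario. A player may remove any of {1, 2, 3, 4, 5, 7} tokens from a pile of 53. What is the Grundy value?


The subtraction set is S = {1, 2, 3, 4, 5, 7}.
G(k) = mex{ G(k - s) : s in S, s <= k }. We compute iteratively: G(0) = 0.
G(1) = mex({0}) = 1
G(2) = mex({0, 1}) = 2
G(3) = mex({0, 1, 2}) = 3
G(4) = mex({0, 1, 2, 3}) = 4
G(5) = mex({0, 1, 2, 3, 4}) = 5
G(6) = mex({1, 2, 3, 4, 5}) = 0
G(7) = mex({0, 2, 3, 4, 5}) = 1
G(8) = mex({0, 1, 3, 4, 5}) = 2
G(9) = mex({0, 1, 2, 4, 5}) = 3
G(10) = mex({0, 1, 2, 3, 5}) = 4
G(11) = mex({0, 1, 2, 3, 4}) = 5
G(12) = mex({1, 2, 3, 4, 5}) = 0
Observe that G(6)..G(12) = 0, 1, 2, 3, 4, 5, 0 repeats G(0)..G(6) = 0, 1, 2, 3, 4, 5, 0.
For k >= max(S) = 7, G(k) is determined by the previous 7 values G(k-7)..G(k-1); a window of 7 consecutive values has recurred shifted by 6, so by induction G(k + 6) = G(k) for all k >= 0: the sequence is periodic from the start with period 6.
One period: G(0..5) = 0, 1, 2, 3, 4, 5.
53 mod 6 = 5, so G(53) = G(5) = 5.

5


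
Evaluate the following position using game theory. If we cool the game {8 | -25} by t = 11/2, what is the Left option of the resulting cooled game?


Original game: {8 | -25} (a switch {a | b} with a > b).
Cooling by t (for t below the temperature (a - b)/2 = 33/2) taxes each move by t: {a | b} cooled by t is {a - t | b + t}.
Cooling amount: t = 11/2
Cooled Left option: 8 - 11/2 = 5/2
Cooled Right option: -25 + 11/2 = -39/2
Cooled game: {5/2 | -39/2}
Left option = 5/2

5/2


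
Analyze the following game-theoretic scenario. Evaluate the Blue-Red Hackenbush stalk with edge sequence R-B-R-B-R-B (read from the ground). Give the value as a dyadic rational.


Edges (from ground): R-B-R-B-R-B
By Berlekamp's sign-expansion rule, a Blue-Red Hackenbush stalk has the value of the surreal number whose sign sequence is the edge sequence with B -> + and R -> -.
Sign sequence: -+-+-+
Trace the sign expansion in the surreal number tree, starting from 0:
Edge 1: R (sign -) -> bounds (-inf, 0), value = -1
Edge 2: B (sign +) -> bounds (-1, 0), value = -1/2
Edge 3: R (sign -) -> bounds (-1, -1/2), value = -3/4
Edge 4: B (sign +) -> bounds (-3/4, -1/2), value = -5/8
Edge 5: R (sign -) -> bounds (-3/4, -5/8), value = -11/16
Edge 6: B (sign +) -> bounds (-11/16, -5/8), value = -21/32
Game value = -21/32

-21/32


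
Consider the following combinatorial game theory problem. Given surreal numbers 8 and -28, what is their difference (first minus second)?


x = 8, y = -28
x - y = 8 - -28 = 36

36


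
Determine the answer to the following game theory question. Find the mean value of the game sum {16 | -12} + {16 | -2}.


G1 = {16 | -12}, G2 = {16 | -2}
Each is a switch {a | b} with numbers a > b; its mean value is (a + b)/2, and mean value is additive over game sums: m(G1 + G2) = m(G1) + m(G2).
Mean of G1 = (16 + (-12))/2 = 4/2 = 2
Mean of G2 = (16 + (-2))/2 = 14/2 = 7
Mean of G1 + G2 = 2 + 7 = 9

9


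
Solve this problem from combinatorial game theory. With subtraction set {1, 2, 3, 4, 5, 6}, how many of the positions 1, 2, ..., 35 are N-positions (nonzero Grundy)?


Subtraction set S = {1, 2, 3, 4, 5, 6}, so G(n) = n mod 7.
G(n) = 0 when n is a multiple of 7.
Multiples of 7 in [1, 35]: 5
N-positions (nonzero Grundy) = 35 - 5 = 30

30


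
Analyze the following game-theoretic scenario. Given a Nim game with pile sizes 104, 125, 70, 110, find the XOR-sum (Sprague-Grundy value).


We need the XOR (exclusive or) of all pile sizes.
After XOR-ing pile 1 (size 104): 0 XOR 104 = 104
After XOR-ing pile 2 (size 125): 104 XOR 125 = 21
After XOR-ing pile 3 (size 70): 21 XOR 70 = 83
After XOR-ing pile 4 (size 110): 83 XOR 110 = 61
The Nim-value of this position is 61.

61


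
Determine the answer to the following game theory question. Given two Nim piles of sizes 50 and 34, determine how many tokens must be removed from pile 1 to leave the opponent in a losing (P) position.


Piles: 50 and 34
Current XOR: 50 XOR 34 = 16 (non-zero, so this is an N-position).
To make the XOR zero, we need to find a move that balances the piles.
For pile 1 (size 50): target = 50 XOR 16 = 34
We reduce pile 1 from 50 to 34.
Tokens removed: 50 - 34 = 16
Verification: 34 XOR 34 = 0

16


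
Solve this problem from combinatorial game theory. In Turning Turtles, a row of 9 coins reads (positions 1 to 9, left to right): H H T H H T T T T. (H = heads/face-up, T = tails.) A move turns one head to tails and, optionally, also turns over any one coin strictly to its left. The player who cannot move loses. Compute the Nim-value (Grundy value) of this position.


Coins: H H T H H T T T T
Key fact: a single head at position k behaves exactly like a Nim heap of size k (turning it to T and optionally flipping a coin at j < k corresponds to moving the heap from k to j, or to 0), and heads combine as a disjunctive sum (two heads at the same place would cancel, matching j XOR j = 0). So the Nim-value is the XOR of the 1-indexed positions of the heads.
Face-up positions (1-indexed): [1, 2, 4, 5]
XOR 0 with 1: 0 XOR 1 = 1
XOR 1 with 2: 1 XOR 2 = 3
XOR 3 with 4: 3 XOR 4 = 7
XOR 7 with 5: 7 XOR 5 = 2
Nim-value = 2

2


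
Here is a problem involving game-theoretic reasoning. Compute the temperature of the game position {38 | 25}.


The game is {38 | 25}, a switch {a | b} with numbers a > b.
Cooling {a | b} by t gives {a - t | b + t}, which stops being hot when a - t = b + t, i.e. at t = (a - b)/2. So the temperature of a switch is (a - b)/2.
Temperature = (Left option - Right option) / 2
= (38 - (25)) / 2
= 13 / 2
= 13/2

13/2


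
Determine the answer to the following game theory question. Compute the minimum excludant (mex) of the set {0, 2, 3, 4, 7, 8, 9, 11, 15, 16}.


Set = {0, 2, 3, 4, 7, 8, 9, 11, 15, 16}
0 is in the set.
1 is NOT in the set. This is the mex.
mex = 1

1


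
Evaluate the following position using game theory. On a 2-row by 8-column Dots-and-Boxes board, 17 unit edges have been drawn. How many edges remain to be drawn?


Grid: 2 x 8 boxes, i.e. 3 rows and 9 columns of dots.
Horizontal edges: (rows + 1) * cols = 3 * 8 = 24
Vertical edges: rows * (cols + 1) = 2 * 9 = 18
Total edges: 24 + 18 = 42
Edges drawn: 17
Remaining: 42 - 17 = 25

25


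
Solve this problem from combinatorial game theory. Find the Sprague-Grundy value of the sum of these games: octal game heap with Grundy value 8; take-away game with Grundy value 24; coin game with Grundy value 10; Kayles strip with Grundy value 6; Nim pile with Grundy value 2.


By the Sprague-Grundy theorem, the Grundy value of a sum of games is the XOR of individual Grundy values.
octal game heap: Grundy value = 8. Running XOR: 0 XOR 8 = 8
take-away game: Grundy value = 24. Running XOR: 8 XOR 24 = 16
coin game: Grundy value = 10. Running XOR: 16 XOR 10 = 26
Kayles strip: Grundy value = 6. Running XOR: 26 XOR 6 = 28
Nim pile: Grundy value = 2. Running XOR: 28 XOR 2 = 30
The combined Grundy value is 30.

30


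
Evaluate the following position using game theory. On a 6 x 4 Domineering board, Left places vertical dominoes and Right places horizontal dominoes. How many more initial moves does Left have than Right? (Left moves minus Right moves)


Board is 6 x 4 (rows x cols).
Left (vertical) placements: (rows-1) * cols = 5 * 4 = 20
Right (horizontal) placements: rows * (cols-1) = 6 * 3 = 18
Advantage = Left - Right = 20 - 18 = 2

2
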